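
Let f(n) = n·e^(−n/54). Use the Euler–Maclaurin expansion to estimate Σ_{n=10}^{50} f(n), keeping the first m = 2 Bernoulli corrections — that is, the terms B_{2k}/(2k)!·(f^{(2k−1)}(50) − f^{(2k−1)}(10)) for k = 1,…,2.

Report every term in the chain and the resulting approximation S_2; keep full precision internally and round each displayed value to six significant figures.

The integral term ∫_10^50 x·e^(−x/54) dx = 646.905.
½[f(10) + f(50)] = ½[8.30950 + 19.8082] = 14.0589.
Running total after boundary: 660.964.
Correction k=1: B_{2}/2! · (f^{(1)}(50) − f^{(1)}(10)) = 1/12 · (0.0293455 − 0.677071) = -0.0539771.
After k=1: 660.910.
Correction k=2: B_{4}/4! · (f^{(3)}(50) − f^{(3)}(10)) = −1/720 · (0.000281781 − 0.000802116) = 7.22688e-07.

S_2 ≈ 660.910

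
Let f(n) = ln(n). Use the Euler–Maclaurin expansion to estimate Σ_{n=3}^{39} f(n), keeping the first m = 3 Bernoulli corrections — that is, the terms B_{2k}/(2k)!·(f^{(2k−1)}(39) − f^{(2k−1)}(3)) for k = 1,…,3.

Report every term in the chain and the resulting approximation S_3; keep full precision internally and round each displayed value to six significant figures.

S_3 ≈ 105.939

The integral term ∫_3^39 ln(x) dx = 103.583.
Boundary: ½(f(3) + f(39)) = ½(1.09861 + 3.66356) = 2.38109.
Running total after boundary: 105.964.
k=1: B_{2}/(2)! × [f^{(1)}(39) − f^{(1)}(3)] = 1/12 × (0.0256410 − 0.333333) = -0.0256410.
After k=1: 105.939.
k=2: B_{4}/(4)! × [f^{(3)}(39) − f^{(3)}(3)] = −1/720 × (3.37160e-05 − 0.0740741) = 0.000102834.
After k=2: 105.939.
k=3: B_{6}/(6)! × [f^{(5)}(39) − f^{(5)}(3)] = 1/30240 × (2.66004e-07 − 0.0987654) = -3.26604e-06.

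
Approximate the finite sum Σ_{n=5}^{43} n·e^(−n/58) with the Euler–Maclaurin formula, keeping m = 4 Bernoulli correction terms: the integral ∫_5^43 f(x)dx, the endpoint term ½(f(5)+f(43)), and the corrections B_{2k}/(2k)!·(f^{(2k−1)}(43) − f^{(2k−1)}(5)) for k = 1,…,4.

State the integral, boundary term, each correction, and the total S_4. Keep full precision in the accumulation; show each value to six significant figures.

S_4 ≈ 573.593

The integral term ∫_5^43 x·e^(−x/58) dx = 561.115.
Boundary: ½(f(5) + f(43)) = ½(4.58702 + 20.4876) = 12.5373.
Integral + boundary = 573.652.
k=1: B_{2}/(2)! × [f^{(1)}(43) − f^{(1)}(5)] = 1/12 × (0.123221 − 0.838318) = -0.0595914.
After k=1: 573.593.
k=2: B_{4}/(4)! × [f^{(3)}(43) − f^{(3)}(5)] = −1/720 × (0.000319897 − 0.000794627) = 6.59348e-07.
After k=2: 573.593.
k=3: B_{6}/(6)! × [f^{(5)}(43) − f^{(5)}(5)] = 1/30240 × (1.79300e-07 − 3.98351e-07) = -7.24375e-12.
After k=3: 573.593.
k=4: B_{8}/(8)! × [f^{(7)}(43) − f^{(7)}(5)] = −1/1209600 × (7.83310e-11 − 1.66613e-10) = 7.29846e-17.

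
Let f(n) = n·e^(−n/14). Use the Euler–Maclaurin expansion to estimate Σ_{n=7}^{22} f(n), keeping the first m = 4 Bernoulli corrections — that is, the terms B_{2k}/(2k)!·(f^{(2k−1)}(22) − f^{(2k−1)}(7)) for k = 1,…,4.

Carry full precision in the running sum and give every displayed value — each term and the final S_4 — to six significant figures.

The integral term ∫_7^22 x·e^(−x/14) dx = 73.6149.
Endpoint term: (f(7) + f(22))/2 = (4.24571 + 4.57046)/2 = 4.40809.
Running total after boundary: 78.0230.
Order-1 term: 1/12 · (-0.118713 − 0.303265) = -0.0351649.
After k=1: 77.9879.
Order-2 term: −1/720 · (0.00151420 − 0.00773636) = 8.64189e-06.
After k=2: 77.9879.
Order-3 term: 1/30240 · (1.85412e-05 − 7.10482e-05) = -1.73634e-09.
After k=3: 77.9879.
Order-4 term: −1/1209600 · (1.49780e-07 − 5.23598e-07) = 3.09042e-13.

S_4 ≈ 77.9879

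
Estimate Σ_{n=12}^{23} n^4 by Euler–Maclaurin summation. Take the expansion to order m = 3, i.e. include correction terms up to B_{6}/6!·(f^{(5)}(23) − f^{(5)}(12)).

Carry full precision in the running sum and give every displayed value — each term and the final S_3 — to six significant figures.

∫_12^23 x^4 dx evaluates to 1.23750e+06.
Boundary: ½(f(12) + f(23)) = ½(20736.0 + 279841) = 150288.
Running total after boundary: 1.38779e+06.
Order-1 term: 1/12 · (48668.0 − 6912.00) = 3479.67.
After k=1: 1.39127e+06.
Order-2 term: −1/720 · (552.000 − 288.000) = -0.366667.
After k=2: 1.39127e+06.
Order-3 term: 1/30240 · (0.00000 − 0.00000) = 0.00000.

S_3 ≈ 1.39127e+06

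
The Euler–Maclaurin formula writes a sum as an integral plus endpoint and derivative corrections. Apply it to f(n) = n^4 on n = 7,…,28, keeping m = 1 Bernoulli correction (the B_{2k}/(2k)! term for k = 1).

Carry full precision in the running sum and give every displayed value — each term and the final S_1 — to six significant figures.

S_1 ≈ 3.75444e+06

∫_7^28 x^4 dx evaluates to 3.43871e+06.
Boundary: ½(f(7) + f(28)) = ½(2401.00 + 614656) = 308528.
So far: 3.74724e+06.
k=1: B_{2}/(2)! × [f^{(1)}(28) − f^{(1)}(7)] = 1/12 × (87808.0 − 1372.00) = 7203.00.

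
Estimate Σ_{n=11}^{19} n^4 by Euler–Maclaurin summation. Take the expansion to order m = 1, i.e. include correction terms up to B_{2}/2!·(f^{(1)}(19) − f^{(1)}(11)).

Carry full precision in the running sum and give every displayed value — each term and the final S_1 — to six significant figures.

The integral term ∫_11^19 x^4 dx = 463010.
½[f(11) + f(19)] = ½[14641.0 + 130321] = 72481.0.
Integral + boundary = 535491.
k=1: B_{2}/(2)! × [f^{(1)}(19) − f^{(1)}(11)] = 1/12 × (27436.0 − 5324.00) = 1842.67.

S_1 ≈ 537333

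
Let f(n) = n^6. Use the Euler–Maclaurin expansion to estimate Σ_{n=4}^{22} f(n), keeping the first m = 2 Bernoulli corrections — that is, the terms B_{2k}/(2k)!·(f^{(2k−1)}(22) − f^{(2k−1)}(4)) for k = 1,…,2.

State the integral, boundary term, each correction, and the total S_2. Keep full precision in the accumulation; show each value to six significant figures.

S_2 ≈ 4.15601e+08

∫_4^22 x^6 dx evaluates to 3.56335e+08.
Endpoint term: (f(4) + f(22))/2 = (4096.00 + 1.13380e+08)/2 = 5.66920e+07.
Integral + boundary = 4.13027e+08.
Correction k=1: B_{2}/2! · (f^{(1)}(22) − f^{(1)}(4)) = 1/12 · (3.09218e+07 − 6144.00) = 2.57630e+06.
Running total after k=1: 4.15603e+08.
Correction k=2: B_{4}/4! · (f^{(3)}(22) − f^{(3)}(4)) = −1/720 · (1.27776e+06 − 7680.00) = -1764.00.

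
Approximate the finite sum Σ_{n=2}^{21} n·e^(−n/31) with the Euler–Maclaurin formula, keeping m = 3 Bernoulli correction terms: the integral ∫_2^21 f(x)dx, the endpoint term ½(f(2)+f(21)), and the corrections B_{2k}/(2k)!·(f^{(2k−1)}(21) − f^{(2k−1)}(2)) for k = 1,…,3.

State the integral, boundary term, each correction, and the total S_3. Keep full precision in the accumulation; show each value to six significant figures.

S_3 ≈ 146.518

Integral: ∫_2^21 x·e^(−x/31) dx = 140.307.
½[f(2) + f(21)] = ½[1.87504 + 10.6664] = 6.27074.
Running total after boundary: 146.578.
Correction k=1: B_{2}/2! · (f^{(1)}(21) − f^{(1)}(2)) = 1/12 · (0.163847 − 0.877036) = -0.0594324.
Partial sum through k=1: 146.518.
Correction k=2: B_{4}/4! · (f^{(3)}(21) − f^{(3)}(2)) = −1/720 · (0.00122757 − 0.00286376) = 2.27249e-06.
Partial sum through k=2: 146.518.
Correction k=3: B_{6}/6! · (f^{(5)}(21) − f^{(5)}(2)) = 1/30240 · (2.37737e-06 − 5.01030e-06) = -8.70679e-11.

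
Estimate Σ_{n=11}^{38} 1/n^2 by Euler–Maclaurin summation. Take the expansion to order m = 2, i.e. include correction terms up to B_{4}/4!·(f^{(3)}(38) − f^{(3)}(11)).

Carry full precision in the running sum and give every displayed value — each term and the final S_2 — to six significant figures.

The integral term ∫_11^38 1/x^2 dx = 0.0645933.
Boundary: ½(f(11) + f(38)) = ½(0.00826446 + 0.000692521) = 0.00447849.
Running total after boundary: 0.0690718.
Correction k=1: B_{2}/2! · (f^{(1)}(38) − f^{(1)}(11)) = 1/12 · (-3.64485e-05 − (-0.00150263)) = 0.000122182.
Partial sum through k=1: 0.0691940.
Correction k=2: B_{4}/4! · (f^{(3)}(38) − f^{(3)}(11)) = −1/720 · (-3.02896e-07 − (-0.000149021)) = -2.06553e-07.

S_2 ≈ 0.0691938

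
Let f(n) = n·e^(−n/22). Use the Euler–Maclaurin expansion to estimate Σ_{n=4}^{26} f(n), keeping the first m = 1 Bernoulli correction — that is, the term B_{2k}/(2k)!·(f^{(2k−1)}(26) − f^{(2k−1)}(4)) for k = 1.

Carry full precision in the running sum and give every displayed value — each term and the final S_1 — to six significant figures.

S_1 ≈ 158.603

Integral: ∫_4^26 x·e^(−x/22) dx = 153.010.
Endpoint term: (f(4) + f(26))/2 = (3.33501 + 7.97473)/2 = 5.65487.
Integral + boundary = 158.665.
k=1: B_{2}/(2)! × [f^{(1)}(26) − f^{(1)}(4)] = 1/12 × (-0.0557674 − 0.682161) = -0.0614941.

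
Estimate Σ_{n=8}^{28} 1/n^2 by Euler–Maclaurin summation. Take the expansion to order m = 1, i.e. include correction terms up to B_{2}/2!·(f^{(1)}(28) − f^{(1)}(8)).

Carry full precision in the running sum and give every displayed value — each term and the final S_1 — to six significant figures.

S_1 ≈ 0.0980539

Integral: ∫_8^28 1/x^2 dx = 0.0892857.
½[f(8) + f(28)] = ½[0.0156250 + 0.00127551] = 0.00845026.
Running total after boundary: 0.0977360.
Order-1 term: 1/12 · (-9.11079e-05 − (-0.00390625)) = 0.000317929.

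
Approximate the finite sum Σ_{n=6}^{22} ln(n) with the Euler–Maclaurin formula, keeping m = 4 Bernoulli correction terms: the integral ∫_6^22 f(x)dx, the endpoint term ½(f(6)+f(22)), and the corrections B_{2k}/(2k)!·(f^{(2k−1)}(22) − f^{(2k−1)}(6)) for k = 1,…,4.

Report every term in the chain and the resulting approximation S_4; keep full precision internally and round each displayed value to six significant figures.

S_4 ≈ 43.6837

The integral term ∫_6^22 ln(x) dx = 41.2524.
Endpoint term: (f(6) + f(22))/2 = (1.79176 + 3.09104)/2 = 2.44140.
So far: 43.6938.
k=1: B_{2}/(2)! × [f^{(1)}(22) − f^{(1)}(6)] = 1/12 × (0.0454545 − 0.166667) = -0.0101010.
Running total after k=1: 43.6837.
k=2: B_{4}/(4)! × [f^{(3)}(22) − f^{(3)}(6)] = −1/720 × (0.000187829 − 0.00925926) = 1.25992e-05.
Running total after k=2: 43.6837.
k=3: B_{6}/(6)! × [f^{(5)}(22) − f^{(5)}(6)] = 1/30240 × (4.65691e-06 − 0.00308642) = -1.01910e-07.
Running total after k=3: 43.6837.
k=4: B_{8}/(8)! × [f^{(7)}(22) − f^{(7)}(6)] = −1/1209600 × (2.88651e-07 − 0.00257202) = 2.12610e-09.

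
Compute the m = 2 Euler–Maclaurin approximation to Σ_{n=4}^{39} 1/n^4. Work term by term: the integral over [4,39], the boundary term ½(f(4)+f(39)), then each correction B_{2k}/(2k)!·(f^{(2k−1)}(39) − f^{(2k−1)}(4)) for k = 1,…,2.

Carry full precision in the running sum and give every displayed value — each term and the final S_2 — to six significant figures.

S_2 ≈ 0.00747140

Integral: ∫_4^39 1/x^4 dx = 0.00520271.
Endpoint term: (f(4) + f(39))/2 = (0.00390625 + 4.32257e-07)/2 = 0.00195334.
Running total after boundary: 0.00715606.
k=1: B_{2}/(2)! × [f^{(1)}(39) − f^{(1)}(4)] = 1/12 × (-4.43340e-08 − (-0.00390625)) = 0.000325517.
After k=1: 0.00748157.
k=2: B_{4}/(4)! × [f^{(3)}(39) − f^{(3)}(4)] = −1/720 × (-8.74438e-10 − (-0.00732422)) = -1.01725e-05.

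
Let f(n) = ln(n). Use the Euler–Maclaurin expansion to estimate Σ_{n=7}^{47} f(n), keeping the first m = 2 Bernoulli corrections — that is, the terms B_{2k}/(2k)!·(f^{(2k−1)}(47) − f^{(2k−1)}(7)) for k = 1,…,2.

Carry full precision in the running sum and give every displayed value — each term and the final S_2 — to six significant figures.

The integral term ∫_7^47 ln(x) dx = 127.336.
½[f(7) + f(47)] = ½[1.94591 + 3.85015] = 2.89803.
So far: 130.234.
Order-1 term: 1/12 · (0.0212766 − 0.142857) = -0.0101317.
Partial sum through k=1: 130.223.
Order-2 term: −1/720 · (1.92636e-05 − 0.00583090) = 8.07172e-06.

S_2 ≈ 130.223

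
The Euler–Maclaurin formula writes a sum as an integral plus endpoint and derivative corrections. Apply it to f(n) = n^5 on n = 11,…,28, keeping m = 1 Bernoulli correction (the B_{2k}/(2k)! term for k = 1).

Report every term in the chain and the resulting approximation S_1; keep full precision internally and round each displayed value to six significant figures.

S_1 ≈ 8.89555e+07

The integral term ∫_11^28 x^5 dx = 8.00198e+07.
Boundary: ½(f(11) + f(28)) = ½(161051 + 1.72104e+07) = 8.68571e+06.
So far: 8.87055e+07.
k=1: B_{2}/(2)! × [f^{(1)}(28) − f^{(1)}(11)] = 1/12 × (3.07328e+06 − 73205.0) = 250006.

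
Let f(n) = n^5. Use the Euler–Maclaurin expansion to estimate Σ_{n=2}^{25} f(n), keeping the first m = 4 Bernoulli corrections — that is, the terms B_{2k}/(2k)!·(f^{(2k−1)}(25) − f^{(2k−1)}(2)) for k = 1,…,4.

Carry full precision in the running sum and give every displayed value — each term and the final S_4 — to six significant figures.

∫_2^25 x^5 dx evaluates to 4.06901e+07.
½[f(2) + f(25)] = ½[32.0000 + 9.76562e+06] = 4.88283e+06.
So far: 4.55729e+07.
Order-1 term: 1/12 · (1.95312e+06 − 80.0000) = 162754.
Partial sum through k=1: 4.57357e+07.
Order-2 term: −1/720 · (37500.0 − 240.000) = -51.7500.
Partial sum through k=2: 4.57356e+07.
Order-3 term: 1/30240 · (120.000 − 120.000) = 0.00000.
Partial sum through k=3: 4.57356e+07.
Order-4 term: −1/1209600 · (0.00000 − 0.00000) = 0.00000.

S_4 ≈ 4.57356e+07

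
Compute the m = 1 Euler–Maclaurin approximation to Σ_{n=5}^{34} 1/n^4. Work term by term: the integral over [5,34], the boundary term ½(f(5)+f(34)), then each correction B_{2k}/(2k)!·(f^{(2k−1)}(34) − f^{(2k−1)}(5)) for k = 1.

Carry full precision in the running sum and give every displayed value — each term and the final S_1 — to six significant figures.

S_1 ≈ 0.00356522

∫_5^34 1/x^4 dx evaluates to 0.00265819.
½[f(5) + f(34)] = ½[0.00160000 + 7.48315e-07] = 0.000800374.
So far: 0.00345856.
k=1: B_{2}/(2)! × [f^{(1)}(34) − f^{(1)}(5)] = 1/12 × (-8.80370e-08 − (-0.00128000)) = 0.000106659.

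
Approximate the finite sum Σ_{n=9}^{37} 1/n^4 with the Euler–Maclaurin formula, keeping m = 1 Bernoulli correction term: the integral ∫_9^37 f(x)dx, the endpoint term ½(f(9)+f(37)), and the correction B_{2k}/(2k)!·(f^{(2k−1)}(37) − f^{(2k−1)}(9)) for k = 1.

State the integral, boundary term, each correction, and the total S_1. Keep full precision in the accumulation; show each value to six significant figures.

The integral term ∫_9^37 1/x^4 dx = 0.000450667.
Boundary: ½(f(9) + f(37)) = ½(0.000152416 + 5.33572e-07) = 7.64747e-05.
So far: 0.000527141.
Order-1 term: 1/12 · (-5.76835e-08 − (-6.77404e-05)) = 5.64022e-06.

S_1 ≈ 0.000532782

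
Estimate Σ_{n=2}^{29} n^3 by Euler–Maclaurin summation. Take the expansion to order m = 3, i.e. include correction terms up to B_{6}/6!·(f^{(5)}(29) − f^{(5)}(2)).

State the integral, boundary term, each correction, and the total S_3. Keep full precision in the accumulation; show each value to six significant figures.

S_3 ≈ 189224

The integral term ∫_2^29 x^3 dx = 176816.
Boundary: ½(f(2) + f(29)) = ½(8.00000 + 24389.0) = 12198.5.
So far: 189015.
Correction k=1: B_{2}/2! · (f^{(1)}(29) − f^{(1)}(2)) = 1/12 · (2523.00 − 12.0000) = 209.250.
Running total after k=1: 189224.
Correction k=2: B_{4}/4! · (f^{(3)}(29) − f^{(3)}(2)) = −1/720 · (6.00000 − 6.00000) = 0.00000.
Running total after k=2: 189224.
Correction k=3: B_{6}/6! · (f^{(5)}(29) − f^{(5)}(2)) = 1/30240 · (0.00000 − 0.00000) = 0.00000.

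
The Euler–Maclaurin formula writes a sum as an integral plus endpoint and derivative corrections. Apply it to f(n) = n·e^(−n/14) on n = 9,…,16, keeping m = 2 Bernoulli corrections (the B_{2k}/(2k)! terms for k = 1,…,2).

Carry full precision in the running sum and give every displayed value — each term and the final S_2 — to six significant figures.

S_2 ≈ 40.2608

The integral term ∫_9^16 x·e^(−x/14) dx = 35.3630.
Boundary: ½(f(9) + f(16)) = ½(4.73209 + 5.10250) = 4.91730.
Running total after boundary: 40.2803.
Correction k=1: B_{2}/2! · (f^{(1)}(16) − f^{(1)}(9)) = 1/12 · (-0.0455581 − 0.187781) = -0.0194450.
Partial sum through k=1: 40.2608.
Correction k=2: B_{4}/4! · (f^{(3)}(16) − f^{(3)}(9)) = −1/720 · (0.00302171 − 0.00632325) = 4.58548e-06.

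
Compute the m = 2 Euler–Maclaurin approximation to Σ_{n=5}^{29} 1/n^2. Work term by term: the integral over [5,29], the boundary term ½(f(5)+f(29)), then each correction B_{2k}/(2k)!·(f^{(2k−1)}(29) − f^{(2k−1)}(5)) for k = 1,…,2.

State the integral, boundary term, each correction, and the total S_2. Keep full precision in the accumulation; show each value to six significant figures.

S_2 ≈ 0.187428

The integral term ∫_5^29 1/x^2 dx = 0.165517.
Boundary: ½(f(5) + f(29)) = ½(0.0400000 + 0.00118906) = 0.0205945.
Integral + boundary = 0.186112.
Order-1 term: 1/12 · (-8.20042e-05 − (-0.0160000)) = 0.00132650.
Partial sum through k=1: 0.187438.
Order-2 term: −1/720 · (-1.17010e-06 − (-0.00768000)) = -1.06650e-05.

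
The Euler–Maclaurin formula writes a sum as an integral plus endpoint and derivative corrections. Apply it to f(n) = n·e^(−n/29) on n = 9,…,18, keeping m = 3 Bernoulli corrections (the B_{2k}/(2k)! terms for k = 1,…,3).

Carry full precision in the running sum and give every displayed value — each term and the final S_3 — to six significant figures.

S_3 ≈ 83.3795

Integral: ∫_9^18 x·e^(−x/29) dx = 75.2671.
Endpoint term: (f(9) + f(18))/2 = (6.59875 + 9.67632)/2 = 8.13754.
Integral + boundary = 83.4046.
Order-1 term: 1/12 · (0.203907 − 0.505651) = -0.0251453.
Running total after k=1: 83.3795.
Order-2 term: −1/720 · (0.00152087 − 0.00234487) = 1.14445e-06.
Running total after k=2: 83.3795.
Order-3 term: 1/30240 · (3.32852e-06 − 4.86147e-06) = -5.06928e-11.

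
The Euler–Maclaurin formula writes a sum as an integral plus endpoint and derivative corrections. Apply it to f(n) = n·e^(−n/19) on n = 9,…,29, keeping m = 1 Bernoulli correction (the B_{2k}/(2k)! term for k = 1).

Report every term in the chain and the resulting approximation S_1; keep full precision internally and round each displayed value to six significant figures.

S_1 ≈ 138.986

The integral term ∫_9^29 x·e^(−x/19) dx = 133.069.
Endpoint term: (f(9) + f(29))/2 = (5.60433 + 6.30271)/2 = 5.95352.
Running total after boundary: 139.023.
k=1: B_{2}/(2)! × [f^{(1)}(29) − f^{(1)}(9)] = 1/12 × (-0.114387 − 0.327739) = -0.0368438.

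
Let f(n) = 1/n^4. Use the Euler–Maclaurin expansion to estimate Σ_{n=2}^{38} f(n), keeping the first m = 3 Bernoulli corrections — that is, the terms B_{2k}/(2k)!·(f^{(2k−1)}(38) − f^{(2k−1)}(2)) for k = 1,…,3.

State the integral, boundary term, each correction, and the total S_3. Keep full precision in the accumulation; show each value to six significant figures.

S_3 ≈ 0.0824594

The integral term ∫_2^38 1/x^4 dx = 0.0416606.
Endpoint term: (f(2) + f(38))/2 = (0.0625000 + 4.79585e-07)/2 = 0.0312502.
Integral + boundary = 0.0729108.
k=1: B_{2}/(2)! × [f^{(1)}(38) − f^{(1)}(2)] = 1/12 × (-5.04826e-08 − (-0.125000)) = 0.0104167.
Partial sum through k=1: 0.0833275.
k=2: B_{4}/(4)! × [f^{(3)}(38) − f^{(3)}(2)] = −1/720 × (-1.04881e-09 − (-0.937500)) = -0.00130208.
Partial sum through k=2: 0.0820254.
k=3: B_{6}/(6)! × [f^{(5)}(38) − f^{(5)}(2)] = 1/30240 × (-4.06740e-11 − (-13.1250)) = 0.000434028.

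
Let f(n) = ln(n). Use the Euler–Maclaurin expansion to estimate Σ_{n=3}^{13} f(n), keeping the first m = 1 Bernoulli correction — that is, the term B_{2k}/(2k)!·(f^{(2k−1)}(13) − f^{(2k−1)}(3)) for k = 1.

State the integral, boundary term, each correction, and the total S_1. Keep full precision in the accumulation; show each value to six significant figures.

S_1 ≈ 21.8589

The integral term ∫_3^13 ln(x) dx = 20.0485.
Boundary: ½(f(3) + f(13)) = ½(1.09861 + 2.56495) = 1.83178.
So far: 21.8803.
Correction k=1: B_{2}/2! · (f^{(1)}(13) − f^{(1)}(3)) = 1/12 · (0.0769231 − 0.333333) = -0.0213675.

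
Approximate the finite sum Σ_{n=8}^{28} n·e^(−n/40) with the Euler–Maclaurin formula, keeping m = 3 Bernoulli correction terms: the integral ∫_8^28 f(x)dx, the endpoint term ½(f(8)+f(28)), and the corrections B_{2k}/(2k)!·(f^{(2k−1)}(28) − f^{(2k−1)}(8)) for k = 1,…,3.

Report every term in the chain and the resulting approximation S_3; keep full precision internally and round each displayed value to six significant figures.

S_3 ≈ 231.436

∫_8^28 x·e^(−x/40) dx evaluates to 221.251.
½[f(8) + f(28)] = ½[6.54985 + 13.9044] = 10.2271.
Running total after boundary: 231.478.
k=1: B_{2}/(2)! × [f^{(1)}(28) − f^{(1)}(8)] = 1/12 × (0.148976 − 0.654985) = -0.0421674.
Partial sum through k=1: 231.436.
k=2: B_{4}/(4)! × [f^{(3)}(28) − f^{(3)}(8)] = −1/720 × (0.000713841 − 0.00143278) = 9.98524e-07.
Partial sum through k=2: 231.436.
k=3: B_{6}/(6)! × [f^{(5)}(28) − f^{(5)}(8)] = 1/30240 × (8.34108e-07 − 1.53512e-06) = -2.31816e-11.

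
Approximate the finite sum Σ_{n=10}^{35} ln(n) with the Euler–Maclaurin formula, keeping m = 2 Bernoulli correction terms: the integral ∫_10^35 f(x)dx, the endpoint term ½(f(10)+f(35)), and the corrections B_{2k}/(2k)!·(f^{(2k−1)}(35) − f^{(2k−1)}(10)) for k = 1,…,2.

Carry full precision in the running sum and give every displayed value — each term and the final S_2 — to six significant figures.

∫_10^35 ln(x) dx evaluates to 76.4113.
Boundary: ½(f(10) + f(35)) = ½(2.30259 + 3.55535) = 2.92897.
Running total after boundary: 79.3403.
Order-1 term: 1/12 · (0.0285714 − 0.100000) = -0.00595238.
After k=1: 79.3343.
Order-2 term: −1/720 · (4.66472e-05 − 0.00200000) = 2.71299e-06.

S_2 ≈ 79.3343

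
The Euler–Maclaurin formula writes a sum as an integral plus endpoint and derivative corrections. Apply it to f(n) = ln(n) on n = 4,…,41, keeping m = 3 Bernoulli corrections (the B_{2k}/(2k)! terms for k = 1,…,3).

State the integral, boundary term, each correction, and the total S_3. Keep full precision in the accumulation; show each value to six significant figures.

S_3 ≈ 112.242

The integral term ∫_4^41 ln(x) dx = 109.711.
Boundary: ½(f(4) + f(41)) = ½(1.38629 + 3.71357) = 2.54993.
So far: 112.261.
Correction k=1: B_{2}/2! · (f^{(1)}(41) − f^{(1)}(4)) = 1/12 · (0.0243902 − 0.250000) = -0.0188008.
Running total after k=1: 112.242.
Correction k=2: B_{4}/4! · (f^{(3)}(41) − f^{(3)}(4)) = −1/720 · (2.90187e-05 − 0.0312500) = 4.33625e-05.
Running total after k=2: 112.242.
Correction k=3: B_{6}/6! · (f^{(5)}(41) − f^{(5)}(4)) = 1/30240 · (2.07153e-07 − 0.0234375) = -7.75043e-07.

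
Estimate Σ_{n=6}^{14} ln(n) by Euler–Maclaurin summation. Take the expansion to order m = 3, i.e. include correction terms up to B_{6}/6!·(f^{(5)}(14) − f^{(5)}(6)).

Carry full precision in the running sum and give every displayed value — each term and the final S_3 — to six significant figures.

∫_6^14 ln(x) dx evaluates to 18.1962.
½[f(6) + f(14)] = ½[1.79176 + 2.63906] = 2.21541.
Integral + boundary = 20.4117.
Correction k=1: B_{2}/2! · (f^{(1)}(14) − f^{(1)}(6)) = 1/12 · (0.0714286 − 0.166667) = -0.00793651.
Running total after k=1: 20.4037.
Correction k=2: B_{4}/4! · (f^{(3)}(14) − f^{(3)}(6)) = −1/720 · (0.000728863 − 0.00925926) = 1.18478e-05.
Running total after k=2: 20.4037.
Correction k=3: B_{6}/6! · (f^{(5)}(14) − f^{(5)}(6)) = 1/30240 · (4.46243e-05 − 0.00308642) = -1.00588e-07.

S_3 ≈ 20.4037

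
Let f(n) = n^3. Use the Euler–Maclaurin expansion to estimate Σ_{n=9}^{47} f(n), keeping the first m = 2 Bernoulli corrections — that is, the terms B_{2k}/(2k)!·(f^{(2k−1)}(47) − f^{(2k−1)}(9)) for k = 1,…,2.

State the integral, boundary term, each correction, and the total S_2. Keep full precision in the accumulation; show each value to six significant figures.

Integral: ∫_9^47 x^3 dx = 1.21828e+06.
Boundary: ½(f(9) + f(47)) = ½(729.000 + 103823) = 52276.0.
Running total after boundary: 1.27056e+06.
Order-1 term: 1/12 · (6627.00 − 243.000) = 532.000.
After k=1: 1.27109e+06.
Order-2 term: −1/720 · (6.00000 − 6.00000) = 0.00000.

S_2 ≈ 1.27109e+06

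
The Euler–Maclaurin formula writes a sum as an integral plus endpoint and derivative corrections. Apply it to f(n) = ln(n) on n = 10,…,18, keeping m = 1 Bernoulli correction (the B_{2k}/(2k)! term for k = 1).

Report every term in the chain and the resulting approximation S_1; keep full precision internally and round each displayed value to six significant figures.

Integral: ∫_10^18 ln(x) dx = 21.0008.
½[f(10) + f(18)] = ½[2.30259 + 2.89037] = 2.59648.
Integral + boundary = 23.5973.
k=1: B_{2}/(2)! × [f^{(1)}(18) − f^{(1)}(10)] = 1/12 × (0.0555556 − 0.100000) = -0.00370370.

S_1 ≈ 23.5936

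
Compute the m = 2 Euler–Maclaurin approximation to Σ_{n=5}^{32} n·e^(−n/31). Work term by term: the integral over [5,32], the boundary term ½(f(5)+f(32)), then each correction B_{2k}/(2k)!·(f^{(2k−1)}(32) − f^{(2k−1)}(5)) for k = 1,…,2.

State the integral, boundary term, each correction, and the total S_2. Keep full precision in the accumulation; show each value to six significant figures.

The integral term ∫_5^32 x·e^(−x/31) dx = 254.104.
Boundary: ½(f(5) + f(32)) = ½(4.25522 + 11.3985) = 7.82684.
So far: 261.931.
Order-1 term: 1/12 · (-0.0114904 − 0.713780) = -0.0604392.
Running total after k=1: 261.871.
Order-2 term: −1/720 · (0.000729358 − 0.00251391) = 2.47855e-06.

S_2 ≈ 261.871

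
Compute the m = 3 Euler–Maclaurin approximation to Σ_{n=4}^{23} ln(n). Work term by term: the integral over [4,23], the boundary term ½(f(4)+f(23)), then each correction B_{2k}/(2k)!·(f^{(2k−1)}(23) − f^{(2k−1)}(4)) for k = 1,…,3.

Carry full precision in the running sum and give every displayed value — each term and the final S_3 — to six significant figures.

S_3 ≈ 49.8149

The integral term ∫_4^23 ln(x) dx = 47.5712.
½[f(4) + f(23)] = ½[1.38629 + 3.13549] = 2.26089.
So far: 49.8321.
Correction k=1: B_{2}/2! · (f^{(1)}(23) − f^{(1)}(4)) = 1/12 · (0.0434783 − 0.250000) = -0.0172101.
Partial sum through k=1: 49.8149.
Correction k=2: B_{4}/4! · (f^{(3)}(23) − f^{(3)}(4)) = −1/720 · (0.000164379 − 0.0312500) = 4.31745e-05.
Partial sum through k=2: 49.8149.
Correction k=3: B_{6}/6! · (f^{(5)}(23) − f^{(5)}(4)) = 1/30240 · (3.72883e-06 − 0.0234375) = -7.74926e-07.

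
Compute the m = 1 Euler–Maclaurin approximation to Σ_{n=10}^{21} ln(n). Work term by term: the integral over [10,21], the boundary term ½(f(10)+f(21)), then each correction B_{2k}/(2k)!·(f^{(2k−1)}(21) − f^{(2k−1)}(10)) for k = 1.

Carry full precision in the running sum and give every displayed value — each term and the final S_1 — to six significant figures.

S_1 ≈ 32.5783

Integral: ∫_10^21 ln(x) dx = 29.9091.
Endpoint term: (f(10) + f(21))/2 = (2.30259 + 3.04452)/2 = 2.67355.
Running total after boundary: 32.5827.
Order-1 term: 1/12 · (0.0476190 − 0.100000) = -0.00436508.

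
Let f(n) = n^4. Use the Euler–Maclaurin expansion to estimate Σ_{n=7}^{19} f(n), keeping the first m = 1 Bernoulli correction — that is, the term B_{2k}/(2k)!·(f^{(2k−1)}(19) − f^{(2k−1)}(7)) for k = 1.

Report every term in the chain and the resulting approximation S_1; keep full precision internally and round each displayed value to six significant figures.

S_1 ≈ 560391

∫_7^19 x^4 dx evaluates to 491858.
½[f(7) + f(19)] = ½[2401.00 + 130321] = 66361.0.
So far: 558219.
k=1: B_{2}/(2)! × [f^{(1)}(19) − f^{(1)}(7)] = 1/12 × (27436.0 − 1372.00) = 2172.00.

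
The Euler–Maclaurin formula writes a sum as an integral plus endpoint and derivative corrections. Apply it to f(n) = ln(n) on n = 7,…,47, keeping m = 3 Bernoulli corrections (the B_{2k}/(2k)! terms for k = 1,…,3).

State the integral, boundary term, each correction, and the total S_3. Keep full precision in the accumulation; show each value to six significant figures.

S_3 ≈ 130.223

∫_7^47 ln(x) dx evaluates to 127.336.
½[f(7) + f(47)] = ½[1.94591 + 3.85015] = 2.89803.
So far: 130.234.
k=1: B_{2}/(2)! × [f^{(1)}(47) − f^{(1)}(7)] = 1/12 × (0.0212766 − 0.142857) = -0.0101317.
After k=1: 130.223.
k=2: B_{4}/(4)! × [f^{(3)}(47) − f^{(3)}(7)] = −1/720 × (1.92636e-05 − 0.00583090) = 8.07172e-06.
After k=2: 130.223.
k=3: B_{6}/(6)! × [f^{(5)}(47) − f^{(5)}(7)] = 1/30240 × (1.04646e-07 − 0.00142798) = -4.72180e-08.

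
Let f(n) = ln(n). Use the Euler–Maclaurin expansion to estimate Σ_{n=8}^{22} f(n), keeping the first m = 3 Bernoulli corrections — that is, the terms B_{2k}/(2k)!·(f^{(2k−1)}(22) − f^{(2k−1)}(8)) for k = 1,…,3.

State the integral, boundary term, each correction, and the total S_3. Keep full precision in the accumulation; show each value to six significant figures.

Integral: ∫_8^22 ln(x) dx = 37.3674.
Endpoint term: (f(8) + f(22))/2 = (2.07944 + 3.09104)/2 = 2.58524.
Running total after boundary: 39.9526.
k=1: B_{2}/(2)! × [f^{(1)}(22) − f^{(1)}(8)] = 1/12 × (0.0454545 − 0.125000) = -0.00662879.
Partial sum through k=1: 39.9460.
k=2: B_{4}/(4)! × [f^{(3)}(22) − f^{(3)}(8)] = −1/720 × (0.000187829 − 0.00390625) = 5.16447e-06.
Partial sum through k=2: 39.9460.
k=3: B_{6}/(6)! × [f^{(5)}(22) − f^{(5)}(8)] = 1/30240 × (4.65691e-06 − 0.000732422) = -2.40663e-08.

S_3 ≈ 39.9460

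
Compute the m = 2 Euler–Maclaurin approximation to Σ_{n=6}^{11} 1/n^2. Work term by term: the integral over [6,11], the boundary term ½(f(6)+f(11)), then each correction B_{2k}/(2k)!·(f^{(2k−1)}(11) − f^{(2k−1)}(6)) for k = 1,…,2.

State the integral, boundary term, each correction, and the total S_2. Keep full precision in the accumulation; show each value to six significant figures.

The integral term ∫_6^11 1/x^2 dx = 0.0757576.
Endpoint term: (f(6) + f(11))/2 = (0.0277778 + 0.00826446)/2 = 0.0180211.
Integral + boundary = 0.0937787.
Correction k=1: B_{2}/2! · (f^{(1)}(11) − f^{(1)}(6)) = 1/12 · (-0.00150263 − (-0.00925926)) = 0.000646386.
Partial sum through k=1: 0.0944251.
Correction k=2: B_{4}/4! · (f^{(3)}(11) − f^{(3)}(6)) = −1/720 · (-0.000149021 − (-0.00308642)) = -4.07972e-06.

S_2 ≈ 0.0944210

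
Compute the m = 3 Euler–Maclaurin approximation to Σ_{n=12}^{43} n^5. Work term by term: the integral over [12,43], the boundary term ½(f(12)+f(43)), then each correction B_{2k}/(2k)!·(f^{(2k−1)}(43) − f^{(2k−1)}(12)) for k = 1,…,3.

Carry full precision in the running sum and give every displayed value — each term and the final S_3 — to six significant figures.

S_3 ≈ 1.12811e+09

Integral: ∫_12^43 x^5 dx = 1.05306e+09.
½[f(12) + f(43)] = ½[248832 + 1.47008e+08] = 7.36286e+07.
Running total after boundary: 1.12669e+09.
Order-1 term: 1/12 · (1.70940e+07 − 103680) = 1.41586e+06.
Running total after k=1: 1.12811e+09.
Order-2 term: −1/720 · (110940 − 8640.00) = -142.083.
Running total after k=2: 1.12811e+09.
Order-3 term: 1/30240 · (120.000 − 120.000) = 0.00000.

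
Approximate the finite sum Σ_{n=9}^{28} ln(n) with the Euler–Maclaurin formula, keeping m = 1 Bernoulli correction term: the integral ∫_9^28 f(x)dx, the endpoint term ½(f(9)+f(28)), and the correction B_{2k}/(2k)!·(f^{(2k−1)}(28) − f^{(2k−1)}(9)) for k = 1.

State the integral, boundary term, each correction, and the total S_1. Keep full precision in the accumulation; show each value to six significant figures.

∫_9^28 ln(x) dx evaluates to 54.5267.
½[f(9) + f(28)] = ½[2.19722 + 3.33220] = 2.76471.
Integral + boundary = 57.2914.
k=1: B_{2}/(2)! × [f^{(1)}(28) − f^{(1)}(9)] = 1/12 × (0.0357143 − 0.111111) = -0.00628307.

S_1 ≈ 57.2851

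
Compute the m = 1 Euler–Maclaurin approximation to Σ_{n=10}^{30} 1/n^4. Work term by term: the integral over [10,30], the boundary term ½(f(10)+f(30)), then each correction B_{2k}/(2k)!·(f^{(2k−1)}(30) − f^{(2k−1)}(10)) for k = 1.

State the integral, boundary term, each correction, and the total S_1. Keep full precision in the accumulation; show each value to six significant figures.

Integral: ∫_10^30 1/x^4 dx = 0.000320988.
Boundary: ½(f(10) + f(30)) = ½(0.000100000 + 1.23457e-06) = 5.06173e-05.
Running total after boundary: 0.000371605.
Order-1 term: 1/12 · (-1.64609e-07 − (-4.00000e-05)) = 3.31962e-06.

S_1 ≈ 0.000374925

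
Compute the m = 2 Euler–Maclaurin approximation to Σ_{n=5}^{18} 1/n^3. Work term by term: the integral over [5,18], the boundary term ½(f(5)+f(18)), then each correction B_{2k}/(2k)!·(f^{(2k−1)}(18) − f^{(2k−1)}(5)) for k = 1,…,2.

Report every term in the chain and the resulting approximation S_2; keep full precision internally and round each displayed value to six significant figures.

S_2 ≈ 0.0229348

∫_5^18 1/x^3 dx evaluates to 0.0184568.
½[f(5) + f(18)] = ½[0.00800000 + 0.000171468] = 0.00408573.
Running total after boundary: 0.0225425.
Order-1 term: 1/12 · (-2.85780e-05 − (-0.00480000)) = 0.000397619.
Partial sum through k=1: 0.0229401.
Order-2 term: −1/720 · (-1.76407e-06 − (-0.00384000)) = -5.33088e-06.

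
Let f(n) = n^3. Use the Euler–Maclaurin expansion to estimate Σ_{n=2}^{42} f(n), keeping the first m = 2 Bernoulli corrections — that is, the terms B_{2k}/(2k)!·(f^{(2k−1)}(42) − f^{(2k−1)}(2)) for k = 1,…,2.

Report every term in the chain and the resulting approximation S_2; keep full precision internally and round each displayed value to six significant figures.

Integral: ∫_2^42 x^3 dx = 777920.
Boundary: ½(f(2) + f(42)) = ½(8.00000 + 74088.0) = 37048.0.
Running total after boundary: 814968.
Correction k=1: B_{2}/2! · (f^{(1)}(42) − f^{(1)}(2)) = 1/12 · (5292.00 − 12.0000) = 440.000.
After k=1: 815408.
Correction k=2: B_{4}/4! · (f^{(3)}(42) − f^{(3)}(2)) = −1/720 · (6.00000 − 6.00000) = 0.00000.

S_2 ≈ 815408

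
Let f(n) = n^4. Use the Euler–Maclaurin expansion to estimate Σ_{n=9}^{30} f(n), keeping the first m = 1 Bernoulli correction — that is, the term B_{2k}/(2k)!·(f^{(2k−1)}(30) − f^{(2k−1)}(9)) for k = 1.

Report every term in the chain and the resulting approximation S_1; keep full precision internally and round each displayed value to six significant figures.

The integral term ∫_9^30 x^4 dx = 4.84819e+06.
½[f(9) + f(30)] = ½[6561.00 + 810000] = 408280.
Running total after boundary: 5.25647e+06.
Correction k=1: B_{2}/2! · (f^{(1)}(30) − f^{(1)}(9)) = 1/12 · (108000 − 2916.00) = 8757.00.

S_1 ≈ 5.26523e+06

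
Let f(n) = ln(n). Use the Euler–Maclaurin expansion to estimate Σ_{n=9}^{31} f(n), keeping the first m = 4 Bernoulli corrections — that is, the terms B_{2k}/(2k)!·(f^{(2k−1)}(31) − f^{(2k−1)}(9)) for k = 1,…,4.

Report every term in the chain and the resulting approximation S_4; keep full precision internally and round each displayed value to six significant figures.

∫_9^31 ln(x) dx evaluates to 64.6786.
Endpoint term: (f(9) + f(31))/2 = (2.19722 + 3.43399)/2 = 2.81561.
Integral + boundary = 67.4942.
k=1: B_{2}/(2)! × [f^{(1)}(31) − f^{(1)}(9)] = 1/12 × (0.0322581 − 0.111111) = -0.00657109.
After k=1: 67.4876.
k=2: B_{4}/(4)! × [f^{(3)}(31) − f^{(3)}(9)] = −1/720 × (6.71344e-05 − 0.00274348) = 3.71715e-06.
After k=2: 67.4876.
k=3: B_{6}/(6)! × [f^{(5)}(31) − f^{(5)}(9)] = 1/30240 × (8.38306e-07 − 0.000406442) = -1.34128e-08.
After k=3: 67.4876.
k=4: B_{8}/(8)! × [f^{(7)}(31) − f^{(7)}(9)] = −1/1209600 × (2.61698e-08 − 0.000150534) = 1.24428e-10.

S_4 ≈ 67.4876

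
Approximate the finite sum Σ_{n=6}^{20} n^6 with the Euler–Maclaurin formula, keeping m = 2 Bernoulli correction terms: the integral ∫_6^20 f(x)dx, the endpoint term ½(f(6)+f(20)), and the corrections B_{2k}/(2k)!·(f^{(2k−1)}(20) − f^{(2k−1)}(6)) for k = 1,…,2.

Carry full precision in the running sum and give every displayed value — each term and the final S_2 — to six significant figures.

S_2 ≈ 2.16435e+08

∫_6^20 x^6 dx evaluates to 1.82817e+08.
Boundary: ½(f(6) + f(20)) = ½(46656.0 + 6.40000e+07) = 3.20233e+07.
Integral + boundary = 2.14840e+08.
Correction k=1: B_{2}/2! · (f^{(1)}(20) − f^{(1)}(6)) = 1/12 · (1.92000e+07 − 46656.0) = 1.59611e+06.
Running total after k=1: 2.16437e+08.
Correction k=2: B_{4}/4! · (f^{(3)}(20) − f^{(3)}(6)) = −1/720 · (960000 − 25920.0) = -1297.33.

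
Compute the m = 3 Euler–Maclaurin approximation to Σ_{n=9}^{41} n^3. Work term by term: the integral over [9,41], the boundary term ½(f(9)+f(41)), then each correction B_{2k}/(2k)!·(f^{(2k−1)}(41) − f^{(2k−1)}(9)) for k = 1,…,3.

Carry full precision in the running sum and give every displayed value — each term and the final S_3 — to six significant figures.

The integral term ∫_9^41 x^3 dx = 704800.
½[f(9) + f(41)] = ½[729.000 + 68921.0] = 34825.0.
So far: 739625.
Order-1 term: 1/12 · (5043.00 − 243.000) = 400.000.
After k=1: 740025.
Order-2 term: −1/720 · (6.00000 − 6.00000) = 0.00000.
After k=2: 740025.
Order-3 term: 1/30240 · (0.00000 − 0.00000) = 0.00000.

S_3 ≈ 740025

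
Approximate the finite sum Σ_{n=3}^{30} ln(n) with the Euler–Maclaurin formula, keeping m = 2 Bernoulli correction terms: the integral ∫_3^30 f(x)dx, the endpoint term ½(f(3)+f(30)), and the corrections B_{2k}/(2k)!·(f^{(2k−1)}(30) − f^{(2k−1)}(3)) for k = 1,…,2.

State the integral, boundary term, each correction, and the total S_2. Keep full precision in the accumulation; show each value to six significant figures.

S_2 ≈ 73.9651

The integral term ∫_3^30 ln(x) dx = 71.7401.
½[f(3) + f(30)] = ½[1.09861 + 3.40120] = 2.24990.
Running total after boundary: 73.9900.
Order-1 term: 1/12 · (0.0333333 − 0.333333) = -0.0250000.
Running total after k=1: 73.9650.
Order-2 term: −1/720 · (7.40741e-05 − 0.0740741) = 0.000102778.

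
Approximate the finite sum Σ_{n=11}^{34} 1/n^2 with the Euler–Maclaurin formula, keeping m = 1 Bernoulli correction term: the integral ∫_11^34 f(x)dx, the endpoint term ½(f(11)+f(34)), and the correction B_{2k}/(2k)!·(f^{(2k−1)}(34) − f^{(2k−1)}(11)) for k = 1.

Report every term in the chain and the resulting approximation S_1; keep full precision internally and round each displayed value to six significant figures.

The integral term ∫_11^34 1/x^2 dx = 0.0614973.
½[f(11) + f(34)] = ½[0.00826446 + 0.000865052] = 0.00456476.
Integral + boundary = 0.0660621.
Order-1 term: 1/12 · (-5.08854e-05 − (-0.00150263)) = 0.000120979.

S_1 ≈ 0.0661831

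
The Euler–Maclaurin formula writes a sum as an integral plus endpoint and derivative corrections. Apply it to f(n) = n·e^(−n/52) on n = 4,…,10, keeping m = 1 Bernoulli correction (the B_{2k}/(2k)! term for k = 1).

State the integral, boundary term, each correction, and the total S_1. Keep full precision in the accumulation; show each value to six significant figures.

Integral: ∫_4^10 x·e^(−x/52) dx = 36.4279.
½[f(4) + f(10)] = ½[3.70384 + 8.25053] = 5.97719.
So far: 42.4051.
Correction k=1: B_{2}/2! · (f^{(1)}(10) − f^{(1)}(4)) = 1/12 · (0.666389 − 0.854733) = -0.0156954.

S_1 ≈ 42.3894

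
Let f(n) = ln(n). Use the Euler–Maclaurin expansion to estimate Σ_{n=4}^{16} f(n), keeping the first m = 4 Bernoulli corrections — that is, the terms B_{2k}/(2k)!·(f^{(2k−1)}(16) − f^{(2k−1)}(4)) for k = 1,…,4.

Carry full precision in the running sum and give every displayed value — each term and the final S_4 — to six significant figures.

∫_4^16 ln(x) dx evaluates to 26.8162.
½[f(4) + f(16)] = ½[1.38629 + 2.77259] = 2.07944.
So far: 28.8957.
k=1: B_{2}/(2)! × [f^{(1)}(16) − f^{(1)}(4)] = 1/12 × (0.0625000 − 0.250000) = -0.0156250.
Running total after k=1: 28.8801.
k=2: B_{4}/(4)! × [f^{(3)}(16) − f^{(3)}(4)] = −1/720 × (0.000488281 − 0.0312500) = 4.27246e-05.
Running total after k=2: 28.8801.
k=3: B_{6}/(6)! × [f^{(5)}(16) − f^{(5)}(4)] = 1/30240 × (2.28882e-05 − 0.0234375) = -7.74293e-07.
Running total after k=3: 28.8801.
k=4: B_{8}/(8)! × [f^{(7)}(16) − f^{(7)}(4)] = −1/1209600 × (2.68221e-06 − 0.0439453) = 3.63282e-08.

S_4 ≈ 28.8801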